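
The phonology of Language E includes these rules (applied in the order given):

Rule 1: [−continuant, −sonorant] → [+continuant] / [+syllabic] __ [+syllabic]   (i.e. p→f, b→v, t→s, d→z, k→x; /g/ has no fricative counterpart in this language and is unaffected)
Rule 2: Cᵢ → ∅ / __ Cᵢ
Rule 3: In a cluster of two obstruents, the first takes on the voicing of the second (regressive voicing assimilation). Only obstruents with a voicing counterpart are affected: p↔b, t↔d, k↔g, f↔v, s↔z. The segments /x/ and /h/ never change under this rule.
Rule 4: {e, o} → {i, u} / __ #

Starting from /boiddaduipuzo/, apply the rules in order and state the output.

boidazuifuzu

Rule 1 (intervocalic spirantization): /d/ is a stop between vowels /a/ and /u/, so it spirantizes to the fricative [z]. /p/ is a stop between vowels /i/ and /u/, so it spirantizes to the fricative [f]. /boiddaduipuzo/ → boiddazuifuzo.
Rule 2 (degemination): /dd/ is a geminate; the first /d/ deletes. /boiddazuifuzo/ → boidazuifuzo.
Rule 3 (regressive voicing assimilation): no segment meets the environment; /boidazuifuzo/ is unchanged.
Rule 4 (final vowel raising): /o/ is a mid vowel in word-final position, so it raises to [u]. /boidazuifuzo/ → boidazuifuzu.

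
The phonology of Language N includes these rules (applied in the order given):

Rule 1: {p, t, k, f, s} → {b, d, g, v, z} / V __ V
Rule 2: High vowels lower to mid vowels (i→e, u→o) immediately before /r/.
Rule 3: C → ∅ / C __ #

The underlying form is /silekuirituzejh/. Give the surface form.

silegueriduzej

Rule 1 (intervocalic voicing): /k/ is a voiceless obstruent between vowels /e/ and /u/, so it voices to [g]. /t/ is a voiceless obstruent between vowels /i/ and /u/, so it voices to [d]. /silekuirituzejh/ → sileguiriduzejh.
Rule 2 (pre-rhotic lowering): /i/ is a high vowel immediately before /r/, so it lowers to [e]. /sileguiriduzejh/ → silegueriduzejh.
Rule 3 (final cluster simplification): /h/ is the second consonant of a word-final cluster /jh/, so it deletes. /silegueriduzejh/ → silegueriduzej.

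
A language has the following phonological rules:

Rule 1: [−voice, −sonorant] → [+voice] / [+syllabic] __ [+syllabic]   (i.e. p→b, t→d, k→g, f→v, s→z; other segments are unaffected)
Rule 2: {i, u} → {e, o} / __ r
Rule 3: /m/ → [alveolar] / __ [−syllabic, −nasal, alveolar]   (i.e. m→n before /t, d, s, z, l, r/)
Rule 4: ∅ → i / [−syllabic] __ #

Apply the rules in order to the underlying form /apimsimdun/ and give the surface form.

Rule 1 (intervocalic voicing): /p/ is a voiceless obstruent between vowels /a/ and /i/, so it voices to [b]. /apimsimdun/ → abimsimdun.
Rule 2 (pre-rhotic lowering): no segment meets the environment; /abimsimdun/ is unchanged.
Rule 3 (nasal place assimilation): /m/ precedes the alveolar consonant /s/, so it assimilates in place to [n]. /m/ precedes the alveolar consonant /d/, so it assimilates in place to [n]. /abimsimdun/ → abinsindun.
Rule 4 (final i-epenthesis): the form ends in the consonant /n/, so [i] is inserted word-finally. /abinsindun/ → abinsinduni.

abinsinduni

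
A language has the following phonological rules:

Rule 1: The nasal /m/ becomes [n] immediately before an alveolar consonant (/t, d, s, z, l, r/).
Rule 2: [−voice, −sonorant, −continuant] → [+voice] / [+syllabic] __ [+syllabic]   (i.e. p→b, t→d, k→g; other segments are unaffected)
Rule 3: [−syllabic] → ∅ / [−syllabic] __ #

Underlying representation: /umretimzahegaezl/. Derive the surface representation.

Rule 1 (nasal place assimilation): /m/ precedes the alveolar consonant /r/, so it assimilates in place to [n]. /m/ precedes the alveolar consonant /z/, so it assimilates in place to [n]. /umretimzahegaezl/ → unretinzahegaezl.
Rule 2 (intervocalic voicing): /t/ is a voiceless stop between vowels /e/ and /i/, so it voices to [d]. /unretinzahegaezl/ → unredinzahegaezl.
Rule 3 (final cluster simplification): /l/ is the second consonant of a word-final cluster /zl/, so it deletes. /unredinzahegaezl/ → unredinzahegaez.

unredinzahegaez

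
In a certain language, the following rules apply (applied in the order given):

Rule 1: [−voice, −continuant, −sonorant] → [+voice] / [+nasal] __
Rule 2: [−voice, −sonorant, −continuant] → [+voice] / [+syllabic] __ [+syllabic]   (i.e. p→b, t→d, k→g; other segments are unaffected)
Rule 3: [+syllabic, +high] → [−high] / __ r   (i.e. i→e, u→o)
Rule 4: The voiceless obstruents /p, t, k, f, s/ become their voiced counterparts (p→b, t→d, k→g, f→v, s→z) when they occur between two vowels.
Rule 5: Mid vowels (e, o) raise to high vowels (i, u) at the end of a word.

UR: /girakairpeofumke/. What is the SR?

geragaerpeovumgi

Rule 1 (post-nasal voicing): /k/ is a voiceless stop immediately after the nasal /m/, so it voices to [g]. /girakairpeofumke/ → girakairpeofumge.
Rule 2 (intervocalic voicing): /k/ is a voiceless stop between vowels /a/ and /a/, so it voices to [g]. /girakairpeofumge/ → giragairpeofumge.
Rule 3 (pre-rhotic lowering): /i/ is a high vowel immediately before /r/, so it lowers to [e]. /i/ is a high vowel immediately before /r/, so it lowers to [e]. /giragairpeofumge/ → geragaerpeofumge.
Rule 4 (intervocalic voicing): /f/ is a voiceless obstruent between vowels /o/ and /u/, so it voices to [v]. /geragaerpeofumge/ → geragaerpeovumge.
Rule 5 (final vowel raising): /e/ is a mid vowel in word-final position, so it raises to [i]. /geragaerpeovumge/ → geragaerpeovumgi.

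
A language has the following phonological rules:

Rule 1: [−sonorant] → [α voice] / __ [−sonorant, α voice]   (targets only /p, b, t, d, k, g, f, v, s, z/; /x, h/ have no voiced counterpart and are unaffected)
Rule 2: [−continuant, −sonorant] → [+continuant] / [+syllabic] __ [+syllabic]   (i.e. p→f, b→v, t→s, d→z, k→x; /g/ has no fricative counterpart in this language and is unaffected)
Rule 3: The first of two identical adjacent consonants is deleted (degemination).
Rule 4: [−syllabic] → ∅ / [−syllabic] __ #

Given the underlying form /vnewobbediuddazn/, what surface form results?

Rule 1 (regressive voicing assimilation): no segment meets the environment; /vnewobbediuddazn/ is unchanged.
Rule 2 (intervocalic spirantization): /d/ is a stop between vowels /e/ and /i/, so it spirantizes to the fricative [z]. /vnewobbediuddazn/ → vnewobbeziuddazn.
Rule 3 (degemination): /bb/ is a geminate; the first /b/ deletes. /dd/ is a geminate; the first /d/ deletes. /vnewobbeziuddazn/ → vnewobeziudazn.
Rule 4 (final cluster simplification): /n/ is the second consonant of a word-final cluster /zn/, so it deletes. /vnewobeziudazn/ → vnewobeziudaz.

vnewobeziudaz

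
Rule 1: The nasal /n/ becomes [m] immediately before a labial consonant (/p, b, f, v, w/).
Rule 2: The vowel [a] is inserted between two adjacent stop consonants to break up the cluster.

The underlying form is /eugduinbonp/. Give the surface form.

Rule 1 (nasal place assimilation): /n/ precedes the labial consonant /b/, so it assimilates in place to [m]. /n/ precedes the labial consonant /p/, so it assimilates in place to [m]. /eugduinbonp/ → eugduimbomp.
Rule 2 (stop-cluster a-epenthesis): /g/ and /d/ form a stop–stop cluster, so [a] is inserted between them. /eugduimbomp/ → eugaduimbomp.

eugaduimbomp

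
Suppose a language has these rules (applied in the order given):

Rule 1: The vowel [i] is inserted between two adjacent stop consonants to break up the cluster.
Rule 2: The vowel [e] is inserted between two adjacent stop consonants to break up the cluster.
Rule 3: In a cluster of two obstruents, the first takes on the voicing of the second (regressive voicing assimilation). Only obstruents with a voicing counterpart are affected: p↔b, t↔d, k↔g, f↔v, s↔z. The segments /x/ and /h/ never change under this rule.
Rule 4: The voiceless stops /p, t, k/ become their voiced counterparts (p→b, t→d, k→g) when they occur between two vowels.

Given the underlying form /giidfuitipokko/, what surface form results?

Rule 1 (stop-cluster i-epenthesis): /k/ and /k/ form a stop–stop cluster, so [i] is inserted between them. /giidfuitipokko/ → giidfuitipokiko.
Rule 2 (stop-cluster e-epenthesis): no segment meets the environment; /giidfuitipokiko/ is unchanged.
Rule 3 (regressive voicing assimilation): /d/ precedes the voiceless obstruent /f/, so it devoices to [t] by assimilation. /giidfuitipokiko/ → giitfuitipokiko.
Rule 4 (intervocalic voicing): /t/ is a voiceless stop between vowels /i/ and /i/, so it voices to [d]. /p/ is a voiceless stop between vowels /i/ and /o/, so it voices to [b]. /k/ is a voiceless stop between vowels /o/ and /i/, so it voices to [g]. /k/ is a voiceless stop between vowels /i/ and /o/, so it voices to [g]. /giitfuitipokiko/ → giitfuidibogigo.

giitfuidibogigo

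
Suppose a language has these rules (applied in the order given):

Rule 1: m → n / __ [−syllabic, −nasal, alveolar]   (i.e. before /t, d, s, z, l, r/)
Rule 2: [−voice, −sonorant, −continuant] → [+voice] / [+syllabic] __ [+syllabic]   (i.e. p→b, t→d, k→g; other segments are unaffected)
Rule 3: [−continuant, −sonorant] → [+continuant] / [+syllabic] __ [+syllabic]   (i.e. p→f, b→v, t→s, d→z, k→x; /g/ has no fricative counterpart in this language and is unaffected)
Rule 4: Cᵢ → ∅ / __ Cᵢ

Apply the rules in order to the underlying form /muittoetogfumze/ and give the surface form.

muitoezogfunze

Rule 1 (nasal place assimilation): /m/ precedes the alveolar consonant /z/, so it assimilates in place to [n]. /muittoetogfumze/ → muittoetogfunze.
Rule 2 (intervocalic voicing): /t/ is a voiceless stop between vowels /e/ and /o/, so it voices to [d]. /muittoetogfunze/ → muittoedogfunze.
Rule 3 (intervocalic spirantization): /d/ is a stop between vowels /e/ and /o/, so it spirantizes to the fricative [z]. /muittoedogfunze/ → muittoezogfunze.
Rule 4 (degemination): /tt/ is a geminate; the first /t/ deletes. /muittoezogfunze/ → muitoezogfunze.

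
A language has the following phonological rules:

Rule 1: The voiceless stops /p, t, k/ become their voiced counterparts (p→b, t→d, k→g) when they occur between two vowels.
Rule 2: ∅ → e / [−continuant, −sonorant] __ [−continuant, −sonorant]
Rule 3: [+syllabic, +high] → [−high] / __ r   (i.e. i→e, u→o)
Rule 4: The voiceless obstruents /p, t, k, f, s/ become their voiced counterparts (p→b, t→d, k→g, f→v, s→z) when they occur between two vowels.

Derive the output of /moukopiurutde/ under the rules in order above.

Rule 1 (intervocalic voicing): /k/ is a voiceless stop between vowels /u/ and /o/, so it voices to [g]. /p/ is a voiceless stop between vowels /o/ and /i/, so it voices to [b]. /moukopiurutde/ → mougobiurutde.
Rule 2 (stop-cluster e-epenthesis): /t/ and /d/ form a stop–stop cluster, so [e] is inserted between them. /mougobiurutde/ → mougobiurutede.
Rule 3 (pre-rhotic lowering): /u/ is a high vowel immediately before /r/, so it lowers to [o]. /mougobiurutede/ → mougobiorutede.
Rule 4 (intervocalic voicing): /t/ is a voiceless obstruent between vowels /u/ and /e/, so it voices to [d]. /mougobiorutede/ → mougobiorudede.

mougobiorudede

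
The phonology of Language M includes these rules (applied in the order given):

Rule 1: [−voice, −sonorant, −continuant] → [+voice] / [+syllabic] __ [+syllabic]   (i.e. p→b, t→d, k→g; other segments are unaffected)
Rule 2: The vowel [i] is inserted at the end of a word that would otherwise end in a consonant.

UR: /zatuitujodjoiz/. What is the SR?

zaduidujodjoizi

Rule 1 (intervocalic voicing): /t/ is a voiceless stop between vowels /a/ and /u/, so it voices to [d]. /t/ is a voiceless stop between vowels /i/ and /u/, so it voices to [d]. /zatuitujodjoiz/ → zaduidujodjoiz.
Rule 2 (final i-epenthesis): the form ends in the consonant /z/, so [i] is inserted word-finally. /zaduidujodjoiz/ → zaduidujodjoizi.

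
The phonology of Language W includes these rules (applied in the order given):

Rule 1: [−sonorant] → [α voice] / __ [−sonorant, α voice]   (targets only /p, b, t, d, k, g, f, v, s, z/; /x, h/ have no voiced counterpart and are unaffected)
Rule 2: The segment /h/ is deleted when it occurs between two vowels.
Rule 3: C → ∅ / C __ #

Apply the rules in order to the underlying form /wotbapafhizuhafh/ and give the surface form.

wodbapafhizuaf

Rule 1 (regressive voicing assimilation): /t/ precedes the voiced obstruent /b/, so it voices to [d] by assimilation. /wotbapafhizuhafh/ → wodbapafhizuhafh.
Rule 2 (intervocalic h-deletion): /h/ occurs between vowels /u/ and /a/, so it deletes. /wodbapafhizuhafh/ → wodbapafhizuafh.
Rule 3 (final cluster simplification): /h/ is the second consonant of a word-final cluster /fh/, so it deletes. /wodbapafhizuafh/ → wodbapafhizuaf.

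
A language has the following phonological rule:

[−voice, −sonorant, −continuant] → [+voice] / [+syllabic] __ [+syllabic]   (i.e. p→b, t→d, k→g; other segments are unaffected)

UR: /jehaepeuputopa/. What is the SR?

jehaebeubudoba

/p/ is a voiceless stop between vowels /e/ and /e/, so it voices to [b].
/p/ is a voiceless stop between vowels /u/ and /u/, so it voices to [b].
/t/ is a voiceless stop between vowels /u/ and /o/, so it voices to [d].
/p/ is a voiceless stop between vowels /o/ and /a/, so it voices to [b].
Surface form: [jehaebeubudoba].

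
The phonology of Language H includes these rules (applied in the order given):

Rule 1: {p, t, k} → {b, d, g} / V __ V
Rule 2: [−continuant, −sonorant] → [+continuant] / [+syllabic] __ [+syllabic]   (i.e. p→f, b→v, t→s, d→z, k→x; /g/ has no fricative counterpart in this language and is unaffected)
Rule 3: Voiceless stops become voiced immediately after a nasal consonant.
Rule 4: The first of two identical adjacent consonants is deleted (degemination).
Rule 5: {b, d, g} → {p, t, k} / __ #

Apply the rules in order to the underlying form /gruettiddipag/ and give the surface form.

gruetidivak

Rule 1 (intervocalic voicing): /p/ is a voiceless stop between vowels /i/ and /a/, so it voices to [b]. /gruettiddipag/ → gruettiddibag.
Rule 2 (intervocalic spirantization): /b/ is a stop between vowels /i/ and /a/, so it spirantizes to the fricative [v]. /gruettiddibag/ → gruettiddivag.
Rule 3 (post-nasal voicing): no segment meets the environment; /gruettiddivag/ is unchanged.
Rule 4 (degemination): /tt/ is a geminate; the first /t/ deletes. /dd/ is a geminate; the first /d/ deletes. /gruettiddivag/ → gruetidivag.
Rule 5 (final devoicing): /g/ is a voiced stop in word-final position, so it devoices to [k]. /gruetidivag/ → gruetidivak.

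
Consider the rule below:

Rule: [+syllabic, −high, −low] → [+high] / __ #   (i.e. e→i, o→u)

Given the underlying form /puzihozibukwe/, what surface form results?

Scanning /puzihozibukwe/: /o/ at position 6 is not in the conditioning environment; /e/ is a mid vowel in word-final position, so it raises to [i].
Result: [puzihozibukwi].

puzihozibukwi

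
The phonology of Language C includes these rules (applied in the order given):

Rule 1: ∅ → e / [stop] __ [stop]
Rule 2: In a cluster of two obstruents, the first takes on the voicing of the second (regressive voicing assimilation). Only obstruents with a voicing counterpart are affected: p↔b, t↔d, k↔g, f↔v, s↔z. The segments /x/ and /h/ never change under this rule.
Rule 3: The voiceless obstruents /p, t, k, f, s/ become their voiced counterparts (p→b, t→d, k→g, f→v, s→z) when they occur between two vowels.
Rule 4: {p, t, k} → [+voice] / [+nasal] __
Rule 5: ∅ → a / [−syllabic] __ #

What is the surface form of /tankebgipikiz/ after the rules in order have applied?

Rule 1 (stop-cluster e-epenthesis): /b/ and /g/ form a stop–stop cluster, so [e] is inserted between them. /tankebgipikiz/ → tankebegipikiz.
Rule 2 (regressive voicing assimilation): no segment meets the environment; /tankebegipikiz/ is unchanged.
Rule 3 (intervocalic voicing): /p/ is a voiceless obstruent between vowels /i/ and /i/, so it voices to [b]. /k/ is a voiceless obstruent between vowels /i/ and /i/, so it voices to [g]. /tankebegipikiz/ → tankebegibigiz.
Rule 4 (post-nasal voicing): /k/ is a voiceless stop immediately after the nasal /n/, so it voices to [g]. /tankebegibigiz/ → tangebegibigiz.
Rule 5 (final a-epenthesis): the form ends in the consonant /z/, so [a] is inserted word-finally. /tangebegibigiz/ → tangebegibigiza.

tangebegibigiza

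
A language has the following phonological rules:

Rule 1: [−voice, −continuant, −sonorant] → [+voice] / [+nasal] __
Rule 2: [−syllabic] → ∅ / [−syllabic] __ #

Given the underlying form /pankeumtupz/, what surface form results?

Rule 1 (post-nasal voicing): /k/ is a voiceless stop immediately after the nasal /n/, so it voices to [g]. /t/ is a voiceless stop immediately after the nasal /m/, so it voices to [d]. /pankeumtupz/ → pangeumdupz.
Rule 2 (final cluster simplification): /z/ is the second consonant of a word-final cluster /pz/, so it deletes. /pangeumdupz/ → pangeumdup.

pangeumdup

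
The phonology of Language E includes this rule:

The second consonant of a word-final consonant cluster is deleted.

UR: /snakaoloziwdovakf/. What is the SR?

/f/ is the second consonant of a word-final cluster /kf/, so it deletes.
The other instances of /s/, /n/, /k/, /l/, /z/, /w/, /d/, /v/ do not occur in the required environment and remain unchanged.
Surface form: [snakaoloziwdovak].

snakaoloziwdovak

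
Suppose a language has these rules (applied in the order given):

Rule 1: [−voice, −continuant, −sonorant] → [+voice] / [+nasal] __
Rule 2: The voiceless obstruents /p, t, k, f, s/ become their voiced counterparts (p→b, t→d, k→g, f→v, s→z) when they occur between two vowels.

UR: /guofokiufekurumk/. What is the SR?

Rule 1 (post-nasal voicing): /k/ is a voiceless stop immediately after the nasal /m/, so it voices to [g]. /guofokiufekurumk/ → guofokiufekurumg.
Rule 2 (intervocalic voicing): /f/ is a voiceless obstruent between vowels /o/ and /o/, so it voices to [v]. /k/ is a voiceless obstruent between vowels /o/ and /i/, so it voices to [g]. /f/ is a voiceless obstruent between vowels /u/ and /e/, so it voices to [v]. /k/ is a voiceless obstruent between vowels /e/ and /u/, so it voices to [g]. /guofokiufekurumg/ → guovogiuvegurumg.

guovogiuvegurumg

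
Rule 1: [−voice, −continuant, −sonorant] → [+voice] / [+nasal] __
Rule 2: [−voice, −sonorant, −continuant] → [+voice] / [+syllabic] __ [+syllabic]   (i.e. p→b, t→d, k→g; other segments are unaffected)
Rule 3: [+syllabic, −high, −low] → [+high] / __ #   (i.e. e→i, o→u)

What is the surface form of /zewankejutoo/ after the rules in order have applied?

Rule 1 (post-nasal voicing): /k/ is a voiceless stop immediately after the nasal /n/, so it voices to [g]. /zewankejutoo/ → zewangejutoo.
Rule 2 (intervocalic voicing): /t/ is a voiceless stop between vowels /u/ and /o/, so it voices to [d]. /zewangejutoo/ → zewangejudoo.
Rule 3 (final vowel raising): /o/ is a mid vowel in word-final position, so it raises to [u]. /zewangejudoo/ → zewangejudou.

zewangejudou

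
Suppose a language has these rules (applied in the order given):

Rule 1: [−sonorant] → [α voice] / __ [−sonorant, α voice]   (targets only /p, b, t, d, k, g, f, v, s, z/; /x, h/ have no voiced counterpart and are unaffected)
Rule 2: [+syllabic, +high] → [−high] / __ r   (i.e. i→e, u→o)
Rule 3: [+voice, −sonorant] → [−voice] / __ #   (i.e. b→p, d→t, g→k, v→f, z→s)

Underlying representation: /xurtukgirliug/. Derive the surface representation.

Rule 1 (regressive voicing assimilation): /k/ precedes the voiced obstruent /g/, so it voices to [g] by assimilation. /xurtukgirliug/ → xurtuggirliug.
Rule 2 (pre-rhotic lowering): /u/ is a high vowel immediately before /r/, so it lowers to [o]. /i/ is a high vowel immediately before /r/, so it lowers to [e]. /xurtuggirliug/ → xortuggerliug.
Rule 3 (final devoicing): /g/ is a voiced obstruent in word-final position, so it devoices to [k]. /xortuggerliug/ → xortuggerliuk.

xortuggerliuk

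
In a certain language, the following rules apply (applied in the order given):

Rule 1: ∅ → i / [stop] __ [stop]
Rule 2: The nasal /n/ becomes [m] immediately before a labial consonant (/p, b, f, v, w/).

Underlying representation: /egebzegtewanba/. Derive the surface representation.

Rule 1 (stop-cluster i-epenthesis): /g/ and /t/ form a stop–stop cluster, so [i] is inserted between them. /egebzegtewanba/ → egebzegitewanba.
Rule 2 (nasal place assimilation): /n/ precedes the labial consonant /b/, so it assimilates in place to [m]. /egebzegitewanba/ → egebzegitewamba.

egebzegitewamba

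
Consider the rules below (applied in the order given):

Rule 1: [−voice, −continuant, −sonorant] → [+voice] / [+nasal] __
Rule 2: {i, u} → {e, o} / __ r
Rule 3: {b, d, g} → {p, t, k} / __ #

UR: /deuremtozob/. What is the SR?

Rule 1 (post-nasal voicing): /t/ is a voiceless stop immediately after the nasal /m/, so it voices to [d]. /deuremtozob/ → deuremdozob.
Rule 2 (pre-rhotic lowering): /u/ is a high vowel immediately before /r/, so it lowers to [o]. /deuremdozob/ → deoremdozob.
Rule 3 (final devoicing): /b/ is a voiced stop in word-final position, so it devoices to [p]. /deoremdozob/ → deoremdozop.

deoremdozop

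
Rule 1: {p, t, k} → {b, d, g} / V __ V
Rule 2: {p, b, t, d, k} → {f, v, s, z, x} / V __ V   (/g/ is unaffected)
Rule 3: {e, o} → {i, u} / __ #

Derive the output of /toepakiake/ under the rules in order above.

toevagiagi

Rule 1 (intervocalic voicing): /p/ is a voiceless stop between vowels /e/ and /a/, so it voices to [b]. /k/ is a voiceless stop between vowels /a/ and /i/, so it voices to [g]. /k/ is a voiceless stop between vowels /a/ and /e/, so it voices to [g]. /toepakiake/ → toebagiage.
Rule 2 (intervocalic spirantization): /b/ is a stop between vowels /e/ and /a/, so it spirantizes to the fricative [v]. /toebagiage/ → toevagiage.
Rule 3 (final vowel raising): /e/ is a mid vowel in word-final position, so it raises to [i]. /toevagiage/ → toevagiagi.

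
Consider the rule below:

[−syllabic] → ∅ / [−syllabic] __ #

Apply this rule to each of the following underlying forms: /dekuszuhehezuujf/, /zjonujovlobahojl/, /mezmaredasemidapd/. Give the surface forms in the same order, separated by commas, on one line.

/dekuszuhehezuujf/: /f/ is the second consonant of a word-final cluster /jf/, so it deletes. → [dekuszuhehezuuj].
/zjonujovlobahojl/: /l/ is the second consonant of a word-final cluster /jl/, so it deletes. → [zjonujovlobahoj].
/mezmaredasemidapd/: /d/ is the second consonant of a word-final cluster /pd/, so it deletes. → [mezmaredasemidap].

dekuszuhehezuuj, zjonujovlobahoj, mezmaredasemidap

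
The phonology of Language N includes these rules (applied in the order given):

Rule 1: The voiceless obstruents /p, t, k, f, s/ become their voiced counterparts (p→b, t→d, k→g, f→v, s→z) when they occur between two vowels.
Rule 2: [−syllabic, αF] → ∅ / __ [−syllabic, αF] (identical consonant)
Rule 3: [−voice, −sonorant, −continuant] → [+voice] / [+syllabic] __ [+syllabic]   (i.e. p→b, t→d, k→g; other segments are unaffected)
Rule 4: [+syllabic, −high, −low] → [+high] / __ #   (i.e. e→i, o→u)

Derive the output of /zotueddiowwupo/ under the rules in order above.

zoduediowubu

Rule 1 (intervocalic voicing): /t/ is a voiceless obstruent between vowels /o/ and /u/, so it voices to [d]. /p/ is a voiceless obstruent between vowels /u/ and /o/, so it voices to [b]. /zotueddiowwupo/ → zodueddiowwubo.
Rule 2 (degemination): /dd/ is a geminate; the first /d/ deletes. /ww/ is a geminate; the first /w/ deletes. /zodueddiowwubo/ → zoduediowubo.
Rule 3 (intervocalic voicing): no segment meets the environment; /zoduediowubo/ is unchanged.
Rule 4 (final vowel raising): /o/ is a mid vowel in word-final position, so it raises to [u]. /zoduediowubo/ → zoduediowubu.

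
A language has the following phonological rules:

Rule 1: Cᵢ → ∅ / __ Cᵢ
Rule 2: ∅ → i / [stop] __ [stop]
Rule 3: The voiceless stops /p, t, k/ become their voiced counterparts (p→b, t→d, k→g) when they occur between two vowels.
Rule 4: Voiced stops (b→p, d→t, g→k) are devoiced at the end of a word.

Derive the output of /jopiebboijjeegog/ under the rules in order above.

jobieboijeegok

Rule 1 (degemination): /bb/ is a geminate; the first /b/ deletes. /jj/ is a geminate; the first /j/ deletes. /jopiebboijjeegog/ → jopieboijeegog.
Rule 2 (stop-cluster i-epenthesis): no segment meets the environment; /jopieboijeegog/ is unchanged.
Rule 3 (intervocalic voicing): /p/ is a voiceless stop between vowels /o/ and /i/, so it voices to [b]. /jopieboijeegog/ → jobieboijeegog.
Rule 4 (final devoicing): /g/ is a voiced stop in word-final position, so it devoices to [k]. /jobieboijeegog/ → jobieboijeegok.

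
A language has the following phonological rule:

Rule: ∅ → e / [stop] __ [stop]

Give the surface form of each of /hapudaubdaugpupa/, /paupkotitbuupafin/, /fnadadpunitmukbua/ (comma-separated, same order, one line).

/hapudaubdaugpupa/: /b/ and /d/ form a stop–stop cluster, so [e] is inserted between them. /g/ and /p/ form a stop–stop cluster, so [e] is inserted between them. → [hapudaubedaugepupa].
/paupkotitbuupafin/: /p/ and /k/ form a stop–stop cluster, so [e] is inserted between them. /t/ and /b/ form a stop–stop cluster, so [e] is inserted between them. → [paupekotitebuupafin].
/fnadadpunitmukbua/: /d/ and /p/ form a stop–stop cluster, so [e] is inserted between them. /k/ and /b/ form a stop–stop cluster, so [e] is inserted between them. → [fnadadepunitmukebua].

hapudaubedaugepupa, paupekotitebuupafin, fnadadepunitmukebua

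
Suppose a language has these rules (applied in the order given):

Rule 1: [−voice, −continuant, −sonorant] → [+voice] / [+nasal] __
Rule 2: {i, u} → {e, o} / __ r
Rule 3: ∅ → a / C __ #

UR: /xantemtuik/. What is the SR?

xandemduika

Rule 1 (post-nasal voicing): /t/ is a voiceless stop immediately after the nasal /n/, so it voices to [d]. /t/ is a voiceless stop immediately after the nasal /m/, so it voices to [d]. /xantemtuik/ → xandemduik.
Rule 2 (pre-rhotic lowering): no segment meets the environment; /xandemduik/ is unchanged.
Rule 3 (final a-epenthesis): the form ends in the consonant /k/, so [a] is inserted word-finally. /xandemduik/ → xandemduika.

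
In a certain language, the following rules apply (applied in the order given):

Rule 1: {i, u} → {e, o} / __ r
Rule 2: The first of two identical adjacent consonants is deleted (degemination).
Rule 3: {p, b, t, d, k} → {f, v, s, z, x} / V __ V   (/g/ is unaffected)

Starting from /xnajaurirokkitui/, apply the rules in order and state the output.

xnajaoreroxisui

Rule 1 (pre-rhotic lowering): /u/ is a high vowel immediately before /r/, so it lowers to [o]. /i/ is a high vowel immediately before /r/, so it lowers to [e]. /xnajaurirokkitui/ → xnajaorerokkitui.
Rule 2 (degemination): /kk/ is a geminate; the first /k/ deletes. /xnajaorerokkitui/ → xnajaorerokitui.
Rule 3 (intervocalic spirantization): /k/ is a stop between vowels /o/ and /i/, so it spirantizes to the fricative [x]. /t/ is a stop between vowels /i/ and /u/, so it spirantizes to the fricative [s]. /xnajaorerokitui/ → xnajaoreroxisui.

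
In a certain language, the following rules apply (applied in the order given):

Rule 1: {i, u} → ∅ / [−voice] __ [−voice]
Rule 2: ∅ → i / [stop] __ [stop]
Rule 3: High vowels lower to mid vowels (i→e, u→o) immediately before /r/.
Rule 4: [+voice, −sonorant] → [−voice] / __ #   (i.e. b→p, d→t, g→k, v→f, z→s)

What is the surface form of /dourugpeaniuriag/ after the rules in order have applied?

Rule 1 (high vowel syncope): no segment meets the environment; /dourugpeaniuriag/ is unchanged.
Rule 2 (stop-cluster i-epenthesis): /g/ and /p/ form a stop–stop cluster, so [i] is inserted between them. /dourugpeaniuriag/ → dourugipeaniuriag.
Rule 3 (pre-rhotic lowering): /u/ is a high vowel immediately before /r/, so it lowers to [o]. /u/ is a high vowel immediately before /r/, so it lowers to [o]. /dourugipeaniuriag/ → doorugipeanioriag.
Rule 4 (final devoicing): /g/ is a voiced obstruent in word-final position, so it devoices to [k]. /doorugipeanioriag/ → doorugipeanioriak.

doorugipeanioriak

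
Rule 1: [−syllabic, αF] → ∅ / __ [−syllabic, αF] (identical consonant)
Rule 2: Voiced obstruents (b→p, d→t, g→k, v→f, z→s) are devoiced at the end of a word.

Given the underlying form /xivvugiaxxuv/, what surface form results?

Rule 1 (degemination): /vv/ is a geminate; the first /v/ deletes. /xx/ is a geminate; the first /x/ deletes. /xivvugiaxxuv/ → xivugiaxuv.
Rule 2 (final devoicing): /v/ is a voiced obstruent in word-final position, so it devoices to [f]. /xivugiaxuv/ → xivugiaxuf.

xivugiaxuf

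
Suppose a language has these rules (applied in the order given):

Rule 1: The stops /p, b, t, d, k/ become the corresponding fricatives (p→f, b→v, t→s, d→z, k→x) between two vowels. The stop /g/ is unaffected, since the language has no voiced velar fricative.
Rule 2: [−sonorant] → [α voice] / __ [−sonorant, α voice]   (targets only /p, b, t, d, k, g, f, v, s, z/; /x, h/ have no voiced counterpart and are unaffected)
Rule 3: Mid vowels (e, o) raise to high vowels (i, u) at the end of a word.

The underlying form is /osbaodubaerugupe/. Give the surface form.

Rule 1 (intervocalic spirantization): /d/ is a stop between vowels /o/ and /u/, so it spirantizes to the fricative [z]. /b/ is a stop between vowels /u/ and /a/, so it spirantizes to the fricative [v]. /p/ is a stop between vowels /u/ and /e/, so it spirantizes to the fricative [f]. /osbaodubaerugupe/ → osbaozuvaerugufe.
Rule 2 (regressive voicing assimilation): /s/ precedes the voiced obstruent /b/, so it voices to [z] by assimilation. /osbaozuvaerugufe/ → ozbaozuvaerugufe.
Rule 3 (final vowel raising): /e/ is a mid vowel in word-final position, so it raises to [i]. /ozbaozuvaerugufe/ → ozbaozuvaerugufi.

ozbaozuvaerugufi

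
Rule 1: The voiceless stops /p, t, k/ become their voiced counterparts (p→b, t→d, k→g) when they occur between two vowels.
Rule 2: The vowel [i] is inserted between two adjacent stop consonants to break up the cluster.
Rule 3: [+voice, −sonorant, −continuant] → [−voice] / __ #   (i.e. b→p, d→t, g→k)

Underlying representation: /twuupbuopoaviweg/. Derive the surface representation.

Rule 1 (intervocalic voicing): /p/ is a voiceless stop between vowels /o/ and /o/, so it voices to [b]. /twuupbuopoaviweg/ → twuupbuoboaviweg.
Rule 2 (stop-cluster i-epenthesis): /p/ and /b/ form a stop–stop cluster, so [i] is inserted between them. /twuupbuoboaviweg/ → twuupibuoboaviweg.
Rule 3 (final devoicing): /g/ is a voiced stop in word-final position, so it devoices to [k]. /twuupibuoboaviweg/ → twuupibuoboaviwek.

twuupibuoboaviwek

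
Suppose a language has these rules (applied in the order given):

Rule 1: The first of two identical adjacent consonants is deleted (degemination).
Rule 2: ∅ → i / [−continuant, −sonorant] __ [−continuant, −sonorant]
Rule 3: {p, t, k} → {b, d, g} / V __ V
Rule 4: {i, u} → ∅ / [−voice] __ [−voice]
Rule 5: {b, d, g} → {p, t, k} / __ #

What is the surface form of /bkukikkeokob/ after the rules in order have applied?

bigugigeogop

Rule 1 (degemination): /kk/ is a geminate; the first /k/ deletes. /bkukikkeokob/ → bkukikeokob.
Rule 2 (stop-cluster i-epenthesis): /b/ and /k/ form a stop–stop cluster, so [i] is inserted between them. /bkukikeokob/ → bikukikeokob.
Rule 3 (intervocalic voicing): /k/ is a voiceless stop between vowels /i/ and /u/, so it voices to [g]. /k/ is a voiceless stop between vowels /u/ and /i/, so it voices to [g]. /k/ is a voiceless stop between vowels /i/ and /e/, so it voices to [g]. /k/ is a voiceless stop between vowels /o/ and /o/, so it voices to [g]. /bikukikeokob/ → bigugigeogob.
Rule 4 (high vowel syncope): no segment meets the environment; /bigugigeogob/ is unchanged.
Rule 5 (final devoicing): /b/ is a voiced stop in word-final position, so it devoices to [p]. /bigugigeogob/ → bigugigeogop.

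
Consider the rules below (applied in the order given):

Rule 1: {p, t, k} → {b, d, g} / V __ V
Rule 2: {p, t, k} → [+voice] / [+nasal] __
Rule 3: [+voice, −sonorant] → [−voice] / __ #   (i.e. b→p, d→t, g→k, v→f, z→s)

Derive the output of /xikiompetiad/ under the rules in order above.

Rule 1 (intervocalic voicing): /k/ is a voiceless stop between vowels /i/ and /i/, so it voices to [g]. /t/ is a voiceless stop between vowels /e/ and /i/, so it voices to [d]. /xikiompetiad/ → xigiompediad.
Rule 2 (post-nasal voicing): /p/ is a voiceless stop immediately after the nasal /m/, so it voices to [b]. /xigiompediad/ → xigiombediad.
Rule 3 (final devoicing): /d/ is a voiced obstruent in word-final position, so it devoices to [t]. /xigiombediad/ → xigiombediat.

xigiombediat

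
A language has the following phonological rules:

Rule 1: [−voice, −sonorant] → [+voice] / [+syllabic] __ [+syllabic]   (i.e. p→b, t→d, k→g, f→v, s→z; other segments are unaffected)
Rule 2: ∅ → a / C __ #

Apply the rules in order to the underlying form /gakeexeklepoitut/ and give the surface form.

Rule 1 (intervocalic voicing): /k/ is a voiceless obstruent between vowels /a/ and /e/, so it voices to [g]. /p/ is a voiceless obstruent between vowels /e/ and /o/, so it voices to [b]. /t/ is a voiceless obstruent between vowels /i/ and /u/, so it voices to [d]. /gakeexeklepoitut/ → gageexekleboidut.
Rule 2 (final a-epenthesis): the form ends in the consonant /t/, so [a] is inserted word-finally. /gageexekleboidut/ → gageexekleboiduta.

gageexekleboiduta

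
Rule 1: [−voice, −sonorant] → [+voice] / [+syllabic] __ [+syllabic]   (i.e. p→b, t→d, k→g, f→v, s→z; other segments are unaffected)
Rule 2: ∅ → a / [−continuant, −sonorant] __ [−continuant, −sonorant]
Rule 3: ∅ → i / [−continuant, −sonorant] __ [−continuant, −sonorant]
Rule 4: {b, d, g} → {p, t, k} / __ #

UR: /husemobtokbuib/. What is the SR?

Rule 1 (intervocalic voicing): /s/ is a voiceless obstruent between vowels /u/ and /e/, so it voices to [z]. /husemobtokbuib/ → huzemobtokbuib.
Rule 2 (stop-cluster a-epenthesis): /b/ and /t/ form a stop–stop cluster, so [a] is inserted between them. /k/ and /b/ form a stop–stop cluster, so [a] is inserted between them. /huzemobtokbuib/ → huzemobatokabuib.
Rule 3 (stop-cluster i-epenthesis): no segment meets the environment; /huzemobatokabuib/ is unchanged.
Rule 4 (final devoicing): /b/ is a voiced stop in word-final position, so it devoices to [p]. /huzemobatokabuib/ → huzemobatokabuip.

huzemobatokabuip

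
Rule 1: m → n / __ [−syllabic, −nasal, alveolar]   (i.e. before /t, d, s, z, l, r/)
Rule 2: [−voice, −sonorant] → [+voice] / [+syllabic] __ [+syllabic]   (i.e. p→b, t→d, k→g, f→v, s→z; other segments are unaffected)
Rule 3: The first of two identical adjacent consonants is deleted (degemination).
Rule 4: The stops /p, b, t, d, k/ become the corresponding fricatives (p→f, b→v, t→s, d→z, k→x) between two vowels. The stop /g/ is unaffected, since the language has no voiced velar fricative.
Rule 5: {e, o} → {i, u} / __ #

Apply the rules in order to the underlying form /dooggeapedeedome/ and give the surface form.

Rule 1 (nasal place assimilation): no segment meets the environment; /dooggeapedeedome/ is unchanged.
Rule 2 (intervocalic voicing): /p/ is a voiceless obstruent between vowels /a/ and /e/, so it voices to [b]. /dooggeapedeedome/ → dooggeabedeedome.
Rule 3 (degemination): /gg/ is a geminate; the first /g/ deletes. /dooggeabedeedome/ → doogeabedeedome.
Rule 4 (intervocalic spirantization): /b/ is a stop between vowels /a/ and /e/, so it spirantizes to the fricative [v]. /d/ is a stop between vowels /e/ and /e/, so it spirantizes to the fricative [z]. /d/ is a stop between vowels /e/ and /o/, so it spirantizes to the fricative [z]. /doogeabedeedome/ → doogeavezeezome.
Rule 5 (final vowel raising): /e/ is a mid vowel in word-final position, so it raises to [i]. /doogeavezeezome/ → doogeavezeezomi.

doogeavezeezomi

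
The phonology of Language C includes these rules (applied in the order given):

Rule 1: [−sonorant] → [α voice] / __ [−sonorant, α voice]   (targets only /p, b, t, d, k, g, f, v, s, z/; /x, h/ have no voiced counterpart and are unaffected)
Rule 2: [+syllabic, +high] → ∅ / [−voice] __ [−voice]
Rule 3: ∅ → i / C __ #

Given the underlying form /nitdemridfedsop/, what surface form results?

niddemritfetsopi

Rule 1 (regressive voicing assimilation): /t/ precedes the voiced obstruent /d/, so it voices to [d] by assimilation. /d/ precedes the voiceless obstruent /f/, so it devoices to [t] by assimilation. /d/ precedes the voiceless obstruent /s/, so it devoices to [t] by assimilation. /nitdemridfedsop/ → niddemritfetsop.
Rule 2 (high vowel syncope): no segment meets the environment; /niddemritfetsop/ is unchanged.
Rule 3 (final i-epenthesis): the form ends in the consonant /p/, so [i] is inserted word-finally. /niddemritfetsop/ → niddemritfetsopi.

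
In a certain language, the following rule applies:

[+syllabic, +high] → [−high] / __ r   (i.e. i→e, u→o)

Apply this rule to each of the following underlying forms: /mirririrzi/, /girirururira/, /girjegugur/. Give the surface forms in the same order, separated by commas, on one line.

/mirririrzi/: /i/ is a high vowel immediately before /r/, so it lowers to [e]. /i/ is a high vowel immediately before /r/, so it lowers to [e]. /i/ is a high vowel immediately before /r/, so it lowers to [e]. → [merrererzi].
/girirururira/: /i/ is a high vowel immediately before /r/, so it lowers to [e]. /i/ is a high vowel immediately before /r/, so it lowers to [e]. /u/ is a high vowel immediately before /r/, so it lowers to [o]. /u/ is a high vowel immediately before /r/, so it lowers to [o]. /i/ is a high vowel immediately before /r/, so it lowers to [e]. → [gererororera].
/girjegugur/: /i/ is a high vowel immediately before /r/, so it lowers to [e]. /u/ is a high vowel immediately before /r/, so it lowers to [o]. → [gerjegugor].

merrererzi, gererororera, gerjegugor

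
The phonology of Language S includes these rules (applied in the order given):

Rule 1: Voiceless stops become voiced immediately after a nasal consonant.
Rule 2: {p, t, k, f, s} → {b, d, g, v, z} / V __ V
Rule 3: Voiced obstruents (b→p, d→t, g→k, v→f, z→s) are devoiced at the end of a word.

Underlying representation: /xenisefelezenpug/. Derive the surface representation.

xenizevelezenbuk

Rule 1 (post-nasal voicing): /p/ is a voiceless stop immediately after the nasal /n/, so it voices to [b]. /xenisefelezenpug/ → xenisefelezenbug.
Rule 2 (intervocalic voicing): /s/ is a voiceless obstruent between vowels /i/ and /e/, so it voices to [z]. /f/ is a voiceless obstruent between vowels /e/ and /e/, so it voices to [v]. /xenisefelezenbug/ → xenizevelezenbug.
Rule 3 (final devoicing): /g/ is a voiced obstruent in word-final position, so it devoices to [k]. /xenizevelezenbug/ → xenizevelezenbuk.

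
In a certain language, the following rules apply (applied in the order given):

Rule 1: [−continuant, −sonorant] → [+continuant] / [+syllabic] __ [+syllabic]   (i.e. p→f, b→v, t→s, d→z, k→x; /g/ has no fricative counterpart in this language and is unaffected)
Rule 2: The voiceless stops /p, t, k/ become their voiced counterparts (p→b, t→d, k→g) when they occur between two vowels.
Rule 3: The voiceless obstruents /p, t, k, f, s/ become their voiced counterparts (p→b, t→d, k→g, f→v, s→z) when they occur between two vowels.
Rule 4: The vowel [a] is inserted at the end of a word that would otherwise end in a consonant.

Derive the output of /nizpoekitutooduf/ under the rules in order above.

nizpoexizuzoozufa

Rule 1 (intervocalic spirantization): /k/ is a stop between vowels /e/ and /i/, so it spirantizes to the fricative [x]. /t/ is a stop between vowels /i/ and /u/, so it spirantizes to the fricative [s]. /t/ is a stop between vowels /u/ and /o/, so it spirantizes to the fricative [s]. /d/ is a stop between vowels /o/ and /u/, so it spirantizes to the fricative [z]. /nizpoekitutooduf/ → nizpoexisusoozuf.
Rule 2 (intervocalic voicing): no segment meets the environment; /nizpoexisusoozuf/ is unchanged.
Rule 3 (intervocalic voicing): /s/ is a voiceless obstruent between vowels /i/ and /u/, so it voices to [z]. /s/ is a voiceless obstruent between vowels /u/ and /o/, so it voices to [z]. /nizpoexisusoozuf/ → nizpoexizuzoozuf.
Rule 4 (final a-epenthesis): the form ends in the consonant /f/, so [a] is inserted word-finally. /nizpoexizuzoozuf/ → nizpoexizuzoozufa.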